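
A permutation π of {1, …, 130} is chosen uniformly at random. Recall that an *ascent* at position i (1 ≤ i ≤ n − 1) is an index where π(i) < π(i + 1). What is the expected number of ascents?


Write X = Σ X_I over i = 1, …, 129, with X_I the indicator of one ascent.
There are 129 indicators.
For each fixed i, the pair (π(i), π(i+1)) is a uniformly random ordered pair of distinct values from {1, …, 130}; by symmetry P[π(i) < π(i+1)] = 1/2.
By linearity: E[X] = 129 · (1/2) = (130 − 1) · (1/2) = 129/2 ≈ 64.50000.

E[X] = 129/2 = 64.50000.


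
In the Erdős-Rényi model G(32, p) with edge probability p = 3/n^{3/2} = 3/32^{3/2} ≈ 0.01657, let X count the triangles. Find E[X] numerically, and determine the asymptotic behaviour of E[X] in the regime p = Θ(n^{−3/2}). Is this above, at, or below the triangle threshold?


Number of potential triangles: C(32, 3) = 4960.
Each occurs with probability p³ ≈ (0.01657)³ ≈ 4.551860e-06.
By linearity: E[X] = C(32, 3)·p³ ≈ 4960 · 4.551860e-06 ≈ 0.0226.
Since α = 3/2 > 1, p = c/n^{3/2} = o(1/n) is below the triangle threshold p ~ 1/n. Asymptotically E[X] ~ (c³/6)·n^{3(1−α)} = (3³/6)·n^{-1.5} → 0, so by Markov's inequality G has no triangles w.h.p.

E[X] ≈ 0.0226; in regime p = Θ(1/n^{3/2}) E[X] tends to 0 (below the triangle threshold p ~ 1/n).


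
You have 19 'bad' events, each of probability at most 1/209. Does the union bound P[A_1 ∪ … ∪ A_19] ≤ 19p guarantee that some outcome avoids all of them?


Union bound: P[∪_{i=1}^{19} A_i] ≤ Σ_i P[A_i] ≤ 19·p = 19·(1/209) = 1/11.
Numerically: 1/11 ≈ 0.09091.
Is 1/11 < 1? YES.
Since P[∪ A_i] ≤ 1/11 < 1, the complement has P[∩ A_i^c] ≥ 1 − 1/11 = 10/11 > 0, so some outcome avoids every A_i.

19·p = 1/11 ≈ 0.09091; existence CERTIFIED by the union bound.


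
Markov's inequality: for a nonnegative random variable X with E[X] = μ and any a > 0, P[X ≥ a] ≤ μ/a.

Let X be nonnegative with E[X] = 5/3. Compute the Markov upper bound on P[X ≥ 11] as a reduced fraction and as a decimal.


μ = E[X] = 5/3, a = 11.
Markov: P[X ≥ 11] ≤ μ/a = (5/3)/11 = 5/33.
Numerically: ≈ 0.15152.
(Since a = 11 > μ = 1.66667, the bound 5/33 is < 1 and informative.)

P[X ≥ 11] ≤ 5/33 ≈ 0.15152.


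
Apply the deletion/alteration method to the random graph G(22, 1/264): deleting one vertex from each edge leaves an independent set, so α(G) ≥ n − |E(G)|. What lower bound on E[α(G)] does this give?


E[|E(G)|] = C(22, 2)·p = 231 · (1/264) = 7/8.
E[α(G)] ≥ n − E[|E(G)|] = 22 − 7/8 = 169/8.
Numerically: ≈ 21.125.
(This is only a lower bound; the true E[α(G)] may be larger.)

E[α(G)] ≥ 169/8 ≈ 21.125.


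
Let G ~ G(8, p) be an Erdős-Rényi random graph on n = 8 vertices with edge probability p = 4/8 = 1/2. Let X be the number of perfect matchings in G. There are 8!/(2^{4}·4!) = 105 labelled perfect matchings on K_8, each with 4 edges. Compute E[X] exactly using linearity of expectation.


K_8 has 8!/(2^{4}·4!) = 105 labelled perfect matchings.
For each such perfect matching H, let X_H = 1 if all 4 edges of H are present in G. Then P[X_H = 1] = p^{4} = (1/2)^{4} = 1/16.
By linearity of expectation: E[X] = Σ_H E[X_H] = 105 · p^{4} = 105 · 1/16 = 105/16.
Numerically: E[X] ≈ 6.56.

E[X] = 105 · (1/2)^{4} = 105/16 ≈ 6.56.


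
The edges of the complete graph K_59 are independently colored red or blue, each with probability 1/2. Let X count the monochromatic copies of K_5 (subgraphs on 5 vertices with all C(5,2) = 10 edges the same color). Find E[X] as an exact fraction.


Let X = Σ_S X_S over the C(59, 5) = 5006386 subsets S of size 5, where X_S = 1 if the K_5 on S is monochromatic.
For a fixed S, the K_5 on S has C(5, 2) = 10 edges. P[all 10 edges red] = (1/2)^10, and likewise for blue, so P[monochromatic] = 2·(1/2)^10 = 2^{1 − 10} = 1/512.
By linearity: E[X] = C(59, 5) · 2^{1 − 10} = 5006386 · 1/512 = 2503193/256.
Numerically: E[X] ≈ 9778.0977.

E[X] = C(59,5)·2^(1−C(5,2)) = 2503193/256 ≈ 9778.0977.


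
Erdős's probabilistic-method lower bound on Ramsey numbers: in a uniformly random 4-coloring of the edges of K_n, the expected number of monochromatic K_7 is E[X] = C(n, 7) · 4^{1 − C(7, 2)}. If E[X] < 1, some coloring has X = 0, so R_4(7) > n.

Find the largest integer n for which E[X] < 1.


We need C(n, 7) · 4^{1 − 21} < 1, i.e. C(n, 7) < 4^{21 − 1} = 1099511627776.
Check values of n near the boundary:
  n = 174: C(174, 7) = 847879782984; 847879782984 < 1099511627776? YES
  n = 175: C(175, 7) = 883208107275; 883208107275 < 1099511627776? YES
  n = 176: C(176, 7) = 919790691600; 919790691600 < 1099511627776? YES
  n = 177: C(177, 7) = 957664425960; 957664425960 < 1099511627776? YES
  n = 178: C(178, 7) = 996867063280; 996867063280 < 1099511627776? YES
  n = 179: C(179, 7) = 1037437234460; 1037437234460 < 1099511627776? YES
  n = 180: C(180, 7) = 1079414463600; 1079414463600 < 1099511627776? YES
  n = 181: C(181, 7) = 1122839183400; 1122839183400 < 1099511627776? NO
The largest n with C(n, 7) < 1099511627776 is n = 180 (where E[X] = 67463403975/68719476736 ≈ 0.982). Hence R_4(7) > 180, i.e. R_4(7) ≥ 181.

Largest n = 180; hence R_4(7) > 180.


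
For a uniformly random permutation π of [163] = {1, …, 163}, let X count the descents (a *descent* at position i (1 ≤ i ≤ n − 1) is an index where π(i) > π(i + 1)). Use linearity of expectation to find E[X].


Write X = Σ X_I over i = 1, …, 162, with X_I the indicator of one descent.
There are 162 indicators.
For each fixed i, the pair (π(i), π(i+1)) is a uniformly random ordered pair of distinct values from {1, …, 163}; by symmetry P[π(i) > π(i+1)] = 1/2.
By linearity: E[X] = 162 · (1/2) = (163 − 1) · (1/2) = 81 ≈ 81.000.

E[X] = 81 = 81.000.


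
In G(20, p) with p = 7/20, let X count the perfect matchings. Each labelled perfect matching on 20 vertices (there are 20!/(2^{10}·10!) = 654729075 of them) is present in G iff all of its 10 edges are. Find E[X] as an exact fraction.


K_20 has 20!/(2^{10}·10!) = 654729075 labelled perfect matchings.
For each such perfect matching H, let X_H = 1 if all 10 edges of H are present in G. Then P[X_H = 1] = p^{10} = (7/20)^{10} = 282475249/10240000000000.
Summing the indicators: E[X] = Σ_H E[X_H] = 654729075 · p^{10} = 654729075 · 282475249/10240000000000 = 7397790339526587/409600000000.
Numerically: E[X] ≈ 1.81e+04.

E[X] = 654729075 · (7/20)^{10} = 7397790339526587/409600000000 ≈ 1.81e+04.


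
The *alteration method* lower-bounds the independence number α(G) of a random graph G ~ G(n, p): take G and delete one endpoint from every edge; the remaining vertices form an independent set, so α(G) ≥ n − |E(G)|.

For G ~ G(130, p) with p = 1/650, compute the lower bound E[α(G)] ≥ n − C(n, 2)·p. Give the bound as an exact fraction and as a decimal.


E[|E(G)|] = C(130, 2)·p = 8385 · (1/650) = 129/10.
E[α(G)] ≥ n − E[|E(G)|] = 130 − 129/10 = 1171/10.
Numerically: ≈ 117.1000.
(This is only a lower bound; the true E[α(G)] may be larger.)

E[α(G)] ≥ 1171/10 ≈ 117.1000.


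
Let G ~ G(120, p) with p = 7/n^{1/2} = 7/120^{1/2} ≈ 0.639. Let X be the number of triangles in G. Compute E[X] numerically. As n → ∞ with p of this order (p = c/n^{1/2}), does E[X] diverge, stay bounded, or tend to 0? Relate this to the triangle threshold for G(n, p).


Number of potential triangles: C(120, 3) = 280840.
Each occurs with probability p³ ≈ (0.639)³ ≈ 2.609289e-01.
By linearity: E[X] = C(120, 3)·p³ ≈ 280840 · 2.609289e-01 ≈ 73279.2837.
Since α = 1/2 < 1, p = c/n^{1/2} ≫ 1/n is above the triangle threshold p ~ 1/n. Asymptotically E[X] ~ (c³/6)·n^{3(1−α)} = (7³/6)·n^{1.5} → ∞; triangles are abundant w.h.p.

E[X] ≈ 73279.2837; in regime p = Θ(1/n^{1/2}) E[X] diverges (above the triangle threshold p ~ 1/n).


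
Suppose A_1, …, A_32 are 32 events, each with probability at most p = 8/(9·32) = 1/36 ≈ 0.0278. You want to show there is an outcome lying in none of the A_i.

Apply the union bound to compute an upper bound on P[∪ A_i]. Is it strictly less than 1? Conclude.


Union bound: P[∪_{i=1}^{32} A_i] ≤ Σ_i P[A_i] ≤ 32·p = 32·(1/36) = 8/9.
Numerically: 8/9 ≈ 0.8889.
Is 8/9 < 1? YES.
Since P[∪ A_i] ≤ 8/9 < 1, the complement has P[∩ A_i^c] ≥ 1 − 8/9 = 1/9 > 0, so some outcome avoids every A_i.

32·p = 8/9 ≈ 0.8889; existence CERTIFIED by the union bound.


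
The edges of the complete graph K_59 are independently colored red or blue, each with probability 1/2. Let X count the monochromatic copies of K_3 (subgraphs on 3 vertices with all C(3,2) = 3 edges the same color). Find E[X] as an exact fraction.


Let X = Σ_S X_S over the C(59, 3) = 32509 subsets S of size 3, where X_S = 1 if the K_3 on S is monochromatic.
For a fixed S, the K_3 on S has C(3, 2) = 3 edges. P[all 3 edges red] = (1/2)^3, and likewise for blue, so P[monochromatic] = 2·(1/2)^3 = 2^{1 − 3} = 1/4.
By linearity of expectation: E[X] = C(59, 3) · 2^{1 − 3} = 32509 · 1/4 = 32509/4.
Numerically: E[X] ≈ 8127.25000.

E[X] = C(59,3)·2^(1−C(3,2)) = 32509/4 ≈ 8127.25000.


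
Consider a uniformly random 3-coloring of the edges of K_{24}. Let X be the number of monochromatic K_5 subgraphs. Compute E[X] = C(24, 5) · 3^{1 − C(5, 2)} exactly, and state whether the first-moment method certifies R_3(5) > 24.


E[X] = C(24, 5) · 3^{1 − 10} = 42504 · 3^{−9} = 42504/19683.
As a reduced fraction: E[X] = 14168/6561 ≈ 2.159427.
Is E[X] < 1? NO.
Since E[X] ≥ 1, the first-moment bound is inconclusive at n = 24; it does NOT by itself certify R_3(5) > 24.

E[X] = 14168/6561 ≈ 2.159427; E[X] ≥ 1; first-moment method inconclusive here.


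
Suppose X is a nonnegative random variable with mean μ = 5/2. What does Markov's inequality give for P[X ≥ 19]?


μ = E[X] = 5/2, a = 19.
Markov: P[X ≥ 19] ≤ μ/a = (5/2)/19 = 5/38.
Numerically: ≈ 0.132.
(Since a = 19 > μ = 2.500, the bound 5/38 is < 1 and informative.)

P[X ≥ 19] ≤ 5/38 ≈ 0.132.


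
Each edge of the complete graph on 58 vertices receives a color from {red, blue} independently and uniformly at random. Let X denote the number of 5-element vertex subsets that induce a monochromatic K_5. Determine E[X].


Let X = Σ_S X_S over the C(58, 5) = 4582116 subsets S of size 5, where X_S = 1 if the K_5 on S is monochromatic.
For a fixed S, the K_5 on S has C(5, 2) = 10 edges. P[all 10 edges red] = (1/2)^10, and likewise for blue, so P[monochromatic] = 2·(1/2)^10 = 2^{1 − 10} = 1/512.
By linearity: E[X] = C(58, 5) · 2^{1 − 10} = 4582116 · 1/512 = 1145529/128.
Numerically: E[X] ≈ 8949.4453.

E[X] = C(58,5)·2^(1−C(5,2)) = 1145529/128 ≈ 8949.4453.


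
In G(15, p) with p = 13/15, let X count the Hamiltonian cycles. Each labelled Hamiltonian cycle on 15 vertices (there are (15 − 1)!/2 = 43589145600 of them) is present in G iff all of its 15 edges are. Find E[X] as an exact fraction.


K_15 has (15 − 1)!/2 = 43589145600 labelled Hamiltonian cycles.
For each such Hamiltonian cycle H, let X_H = 1 if all 15 edges of H are present in G. Then P[X_H = 1] = p^{15} = (13/15)^{15} = 51185893014090757/437893890380859375.
By linearity of expectation: E[X] = Σ_H E[X_H] = 43589145600 · p^{15} = 43589145600 · 51185893014090757/437893890380859375 = 367267381606127548722176/72081298828125.
Numerically: E[X] ≈ 5.095e+09.

E[X] = 43589145600 · (13/15)^{15} = 367267381606127548722176/72081298828125 ≈ 5.095e+09.


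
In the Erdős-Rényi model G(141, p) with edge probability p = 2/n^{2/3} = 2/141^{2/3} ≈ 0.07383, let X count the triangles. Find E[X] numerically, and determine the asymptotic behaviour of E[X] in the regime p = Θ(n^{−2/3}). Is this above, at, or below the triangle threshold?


Number of potential triangles: C(141, 3) = 457310.
Each occurs with probability p³ ≈ (0.07383)³ ≈ 4.023942e-04.
By linearity: E[X] = C(141, 3)·p³ ≈ 457310 · 4.023942e-04 ≈ 184.0189.
Since α = 2/3 < 1, p = c/n^{2/3} ≫ 1/n is above the triangle threshold p ~ 1/n. Asymptotically E[X] ~ (c³/6)·n^{3(1−α)} = (2³/6)·n^{1} → ∞; triangles are abundant w.h.p.

E[X] ≈ 184.0189; in regime p = Θ(1/n^{2/3}) E[X] diverges (above the triangle threshold p ~ 1/n).


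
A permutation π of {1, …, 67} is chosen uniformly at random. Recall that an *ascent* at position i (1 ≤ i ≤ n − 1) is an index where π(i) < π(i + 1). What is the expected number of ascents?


Write X = Σ X_I over i = 1, …, 66, with X_I the indicator of one ascent.
There are 66 indicators.
For each fixed i, the pair (π(i), π(i+1)) is a uniformly random ordered pair of distinct values from {1, …, 67}; by symmetry P[π(i) < π(i+1)] = 1/2.
By linearity: E[X] = 66 · (1/2) = (67 − 1) · (1/2) = 33 ≈ 33.00000.

E[X] = 33 = 33.00000.


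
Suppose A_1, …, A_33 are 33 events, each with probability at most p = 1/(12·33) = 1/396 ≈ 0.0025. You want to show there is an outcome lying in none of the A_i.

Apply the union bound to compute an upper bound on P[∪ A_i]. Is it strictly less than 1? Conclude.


Union bound: P[∪_{i=1}^{33} A_i] ≤ Σ_i P[A_i] ≤ 33·p = 33·(1/396) = 1/12.
Numerically: 1/12 ≈ 0.0833.
Is 1/12 < 1? YES.
Since P[∪ A_i] ≤ 1/12 < 1, the complement has P[∩ A_i^c] ≥ 1 − 1/12 = 11/12 > 0, so some outcome avoids every A_i.

33·p = 1/12 ≈ 0.0833; existence CERTIFIED by the union bound.


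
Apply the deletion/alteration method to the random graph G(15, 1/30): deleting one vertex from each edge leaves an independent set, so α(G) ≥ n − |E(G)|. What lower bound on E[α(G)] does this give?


E[|E(G)|] = C(15, 2)·p = 105 · (1/30) = 7/2.
E[α(G)] ≥ n − E[|E(G)|] = 15 − 7/2 = 23/2.
Numerically: ≈ 11.500000.
(This is only a lower bound; the true E[α(G)] may be larger.)

E[α(G)] ≥ 23/2 ≈ 11.500000.


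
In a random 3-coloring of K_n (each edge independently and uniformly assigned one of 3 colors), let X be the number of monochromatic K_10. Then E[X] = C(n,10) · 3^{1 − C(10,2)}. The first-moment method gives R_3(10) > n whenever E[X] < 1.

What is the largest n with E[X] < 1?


We need C(n, 10) · 3^{1 − 45} < 1, i.e. C(n, 10) < 3^{45 − 1} = 984770902183611232881.
Check values of n near the boundary:
  n = 570: C(570, 10) = 921524823451961408691; 921524823451961408691 < 984770902183611232881? YES
  n = 571: C(571, 10) = 937951290893172842001; 937951290893172842001 < 984770902183611232881? YES
  n = 572: C(572, 10) = 954640815642161682606; 954640815642161682606 < 984770902183611232881? YES
  n = 573: C(573, 10) = 971597135635805762226; 971597135635805762226 < 984770902183611232881? YES
  n = 574: C(574, 10) = 988824035203816502691; 988824035203816502691 < 984770902183611232881? NO
  n = 575: C(575, 10) = 1006325345561406175305; 1006325345561406175305 < 984770902183611232881? NO
  n = 576: C(576, 10) = 1024104945306307344480; 1024104945306307344480 < 984770902183611232881? NO
The largest n with C(n, 10) < 984770902183611232881 is n = 573 (where E[X] = 35985079097622435638/36472996377170786403 ≈ 0.98662). Hence R_3(10) > 573, i.e. R_3(10) ≥ 574.

Largest n = 573; hence R_3(10) > 573.


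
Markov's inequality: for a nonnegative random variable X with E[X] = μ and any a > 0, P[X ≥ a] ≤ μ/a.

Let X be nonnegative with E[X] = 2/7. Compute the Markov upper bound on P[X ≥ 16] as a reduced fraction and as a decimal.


μ = E[X] = 2/7, a = 16.
Markov: P[X ≥ 16] ≤ μ/a = (2/7)/16 = 1/56.
Numerically: ≈ 0.018.
(Since a = 16 > μ = 0.286, the bound 1/56 is < 1 and informative.)

P[X ≥ 16] ≤ 1/56 ≈ 0.018.


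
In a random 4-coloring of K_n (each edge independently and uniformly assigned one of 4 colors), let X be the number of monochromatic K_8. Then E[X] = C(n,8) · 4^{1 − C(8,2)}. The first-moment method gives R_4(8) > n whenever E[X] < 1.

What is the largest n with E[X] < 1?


We need C(n, 8) · 4^{1 − 28} < 1, i.e. C(n, 8) < 4^{28 − 1} = 18014398509481984.
Check values of n near the boundary:
  n = 407: C(407, 8) = 17424959239309050; 17424959239309050 < 18014398509481984? YES
  n = 408: C(408, 8) = 17773458424095231; 17773458424095231 < 18014398509481984? YES
  n = 409: C(409, 8) = 18128041135797879; 18128041135797879 < 18014398509481984? NO
The largest n with C(n, 8) < 18014398509481984 is n = 408 (where E[X] = 17773458424095231/18014398509481984 ≈ 0.986625). Hence R_4(8) > 408, i.e. R_4(8) ≥ 409.

Largest n = 408; hence R_4(8) > 408.


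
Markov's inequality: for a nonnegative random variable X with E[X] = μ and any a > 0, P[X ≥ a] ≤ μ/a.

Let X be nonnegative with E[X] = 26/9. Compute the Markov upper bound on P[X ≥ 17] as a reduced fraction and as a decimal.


μ = E[X] = 26/9, a = 17.
Markov: P[X ≥ 17] ≤ μ/a = (26/9)/17 = 26/153.
Numerically: ≈ 0.16993.
(Since a = 17 > μ = 2.88889, the bound 26/153 is < 1 and informative.)

P[X ≥ 17] ≤ 26/153 ≈ 0.16993.


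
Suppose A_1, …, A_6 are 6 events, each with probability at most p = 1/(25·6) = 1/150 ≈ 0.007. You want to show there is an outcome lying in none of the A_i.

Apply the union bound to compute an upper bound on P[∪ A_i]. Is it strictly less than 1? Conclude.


Union bound: P[∪_{i=1}^{6} A_i] ≤ Σ_i P[A_i] ≤ 6·p = 6·(1/150) = 1/25.
Numerically: 1/25 ≈ 0.040.
Is 1/25 < 1? YES.
Since P[∪ A_i] ≤ 1/25 < 1, the complement has P[∩ A_i^c] ≥ 1 − 1/25 = 24/25 > 0, so some outcome avoids every A_i.

6·p = 1/25 ≈ 0.040; existence CERTIFIED by the union bound.


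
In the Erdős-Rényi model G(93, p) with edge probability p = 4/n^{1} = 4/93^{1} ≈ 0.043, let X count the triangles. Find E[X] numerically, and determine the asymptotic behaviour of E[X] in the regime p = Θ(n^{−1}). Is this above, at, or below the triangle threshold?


Number of potential triangles: C(93, 3) = 129766.
Each occurs with probability p³ ≈ (0.043)³ ≈ 7.95667e-05.
By linearity: E[X] = C(93, 3)·p³ ≈ 129766 · 7.95667e-05 ≈ 10.325.
Here α = 1, so p = 4/n is exactly at the triangle threshold p ~ 1/n. Asymptotically E[X] → c³/6 = 4³/6 = 32/3 ≈ 10.667, a bounded constant. In this regime the triangle count is asymptotically Poisson(c³/6).

E[X] ≈ 10.325; in regime p = Θ(1/n^{1}) E[X] stays bounded (at the triangle threshold p ~ 1/n).


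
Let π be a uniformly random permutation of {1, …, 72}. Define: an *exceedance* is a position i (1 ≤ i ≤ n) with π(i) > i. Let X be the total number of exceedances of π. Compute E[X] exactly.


Write X = Σ_{i=1}^{72} X_i, where X_i = 1_{π(i) > i}.
For each fixed i, π(i) is uniform over {1, …, 72} (marginal of a uniform permutation), so P[π(i) > i] = (n − i)/n. Summing: Σ_{i=1}^{72} (n − i)/n = (0 + 1 + … + 71)/72 = 72(72 − 1)/(2·72) = (72 − 1)/2.
Hence E[X] = Σ_{i=1}^{72} (72 − i)/72 = 71/2 ≈ 35.500000.

E[X] = 71/2 = 35.500000.


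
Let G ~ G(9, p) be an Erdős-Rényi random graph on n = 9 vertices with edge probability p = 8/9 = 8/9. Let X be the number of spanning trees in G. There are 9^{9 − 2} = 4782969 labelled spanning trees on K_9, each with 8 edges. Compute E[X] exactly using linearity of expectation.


K_9 has 9^{9 − 2} = 4782969 labelled spanning trees.
For each such spanning tree H, let X_H = 1 if all 8 edges of H are present in G. Then P[X_H = 1] = p^{8} = (8/9)^{8} = 16777216/43046721.
By linearity: E[X] = Σ_H E[X_H] = 4782969 · p^{8} = 4782969 · 16777216/43046721 = 16777216/9.
Numerically: E[X] ≈ 1.86414e+06.

E[X] = 4782969 · (8/9)^{8} = 16777216/9 ≈ 1.86414e+06.


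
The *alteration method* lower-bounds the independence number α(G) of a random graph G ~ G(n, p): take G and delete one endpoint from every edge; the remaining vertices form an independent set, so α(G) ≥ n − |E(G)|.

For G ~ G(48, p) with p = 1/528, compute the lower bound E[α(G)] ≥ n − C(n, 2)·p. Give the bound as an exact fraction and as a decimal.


E[|E(G)|] = C(48, 2)·p = 1128 · (1/528) = 47/22.
E[α(G)] ≥ n − E[|E(G)|] = 48 − 47/22 = 1009/22.
Numerically: ≈ 45.8636.
(This is only a lower bound; the true E[α(G)] may be larger.)

E[α(G)] ≥ 1009/22 ≈ 45.8636.


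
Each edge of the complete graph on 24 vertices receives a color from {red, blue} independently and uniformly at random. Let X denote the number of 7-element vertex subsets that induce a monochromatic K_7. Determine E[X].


Let X = Σ_S X_S over the C(24, 7) = 346104 subsets S of size 7, where X_S = 1 if the K_7 on S is monochromatic.
For a fixed S, the K_7 on S has C(7, 2) = 21 edges. P[all 21 edges red] = (1/2)^21, and likewise for blue, so P[monochromatic] = 2·(1/2)^21 = 2^{1 − 21} = 1/1048576.
By linearity of expectation: E[X] = C(24, 7) · 2^{1 − 21} = 346104 · 1/1048576 = 43263/131072.
Numerically: E[X] ≈ 0.3301.

E[X] = C(24,7)·2^(1−C(7,2)) = 43263/131072 ≈ 0.3301.


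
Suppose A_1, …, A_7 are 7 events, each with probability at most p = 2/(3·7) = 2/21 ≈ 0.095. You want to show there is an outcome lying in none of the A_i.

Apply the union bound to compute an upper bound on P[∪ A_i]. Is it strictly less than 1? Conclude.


Union bound: P[∪_{i=1}^{7} A_i] ≤ Σ_i P[A_i] ≤ 7·p = 7·(2/21) = 2/3.
Numerically: 2/3 ≈ 0.667.
Is 2/3 < 1? YES.
Since P[∪ A_i] ≤ 2/3 < 1, the complement has P[∩ A_i^c] ≥ 1 − 2/3 = 1/3 > 0, so some outcome avoids every A_i.

7·p = 2/3 ≈ 0.667; existence CERTIFIED by the union bound.


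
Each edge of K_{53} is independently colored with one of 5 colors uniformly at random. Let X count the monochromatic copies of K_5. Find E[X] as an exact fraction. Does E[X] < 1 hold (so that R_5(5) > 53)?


E[X] = C(53, 5) · 5^{1 − 10} = 2869685 · 5^{−9} = 2869685/1953125.
As a reduced fraction: E[X] = 573937/390625 ≈ 1.4692787.
Is E[X] < 1? NO.
Since E[X] ≥ 1, the first-moment bound is inconclusive at n = 53; it does NOT by itself certify R_5(5) > 53.

E[X] = 573937/390625 ≈ 1.4692787; E[X] ≥ 1; first-moment method inconclusive here.


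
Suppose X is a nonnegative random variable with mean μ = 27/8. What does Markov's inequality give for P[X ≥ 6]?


μ = E[X] = 27/8, a = 6.
Markov: P[X ≥ 6] ≤ μ/a = (27/8)/6 = 9/16.
Numerically: ≈ 0.5625.
(Since a = 6 > μ = 3.3750, the bound 9/16 is < 1 and informative.)

P[X ≥ 6] ≤ 9/16 ≈ 0.5625.


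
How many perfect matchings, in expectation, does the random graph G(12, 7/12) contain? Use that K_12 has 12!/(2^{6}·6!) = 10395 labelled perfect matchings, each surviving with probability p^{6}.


K_12 has 12!/(2^{6}·6!) = 10395 labelled perfect matchings.
For each such perfect matching H, let X_H = 1 if all 6 edges of H are present in G. Then P[X_H = 1] = p^{6} = (7/12)^{6} = 117649/2985984.
By linearity of expectation: E[X] = Σ_H E[X_H] = 10395 · p^{6} = 10395 · 117649/2985984 = 45294865/110592.
Numerically: E[X] ≈ 409.57.

E[X] = 10395 · (7/12)^{6} = 45294865/110592 ≈ 409.57.


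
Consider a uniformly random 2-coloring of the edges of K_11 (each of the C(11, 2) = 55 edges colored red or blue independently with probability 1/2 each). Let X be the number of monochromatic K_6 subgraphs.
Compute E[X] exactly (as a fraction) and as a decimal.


Let X = Σ_S X_S over the C(11, 6) = 462 subsets S of size 6, where X_S = 1 if the K_6 on S is monochromatic.
For a fixed S, the K_6 on S has C(6, 2) = 15 edges. P[all 15 edges red] = (1/2)^15, and likewise for blue, so P[monochromatic] = 2·(1/2)^15 = 2^{1 − 15} = 1/16384.
By linearity: E[X] = C(11, 6) · 2^{1 − 15} = 462 · 1/16384 = 231/8192.
Numerically: E[X] ≈ 0.028.

E[X] = C(11,6)·2^(1−C(6,2)) = 231/8192 ≈ 0.028.


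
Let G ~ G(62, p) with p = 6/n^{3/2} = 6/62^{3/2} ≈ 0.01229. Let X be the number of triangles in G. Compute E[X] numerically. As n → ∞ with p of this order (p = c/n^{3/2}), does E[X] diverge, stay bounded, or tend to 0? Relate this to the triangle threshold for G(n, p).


Number of potential triangles: C(62, 3) = 37820.
Each occurs with probability p³ ≈ (0.01229)³ ≈ 1.8564837e-06.
By linearity: E[X] = C(62, 3)·p³ ≈ 37820 · 1.8564837e-06 ≈ 0.07021.
Since α = 3/2 > 1, p = c/n^{3/2} = o(1/n) is below the triangle threshold p ~ 1/n. Asymptotically E[X] ~ (c³/6)·n^{3(1−α)} = (6³/6)·n^{-1.5} → 0, so by Markov's inequality G has no triangles w.h.p.

E[X] ≈ 0.07021; in regime p = Θ(1/n^{3/2}) E[X] tends to 0 (below the triangle threshold p ~ 1/n).


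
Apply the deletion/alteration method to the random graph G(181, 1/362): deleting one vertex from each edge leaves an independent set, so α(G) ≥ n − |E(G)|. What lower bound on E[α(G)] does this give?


E[|E(G)|] = C(181, 2)·p = 16290 · (1/362) = 45.
E[α(G)] ≥ n − E[|E(G)|] = 181 − 45 = 136.
Numerically: ≈ 136.000.
(This is only a lower bound; the true E[α(G)] may be larger.)

E[α(G)] ≥ 136 ≈ 136.000.


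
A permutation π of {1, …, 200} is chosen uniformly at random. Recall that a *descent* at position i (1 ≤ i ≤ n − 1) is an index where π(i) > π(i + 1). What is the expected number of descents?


Write X = Σ X_I over i = 1, …, 199, with X_I the indicator of one descent.
There are 199 indicators.
For each fixed i, the pair (π(i), π(i+1)) is a uniformly random ordered pair of distinct values from {1, …, 200}; by symmetry P[π(i) > π(i+1)] = 1/2.
By linearity: E[X] = 199 · (1/2) = (200 − 1) · (1/2) = 199/2 ≈ 99.500000.

E[X] = 199/2 = 99.500000.


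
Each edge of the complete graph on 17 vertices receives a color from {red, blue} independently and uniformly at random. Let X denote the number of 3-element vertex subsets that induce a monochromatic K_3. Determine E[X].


Let X = Σ_S X_S over the C(17, 3) = 680 subsets S of size 3, where X_S = 1 if the K_3 on S is monochromatic.
For a fixed S, the K_3 on S has C(3, 2) = 3 edges. P[all 3 edges red] = (1/2)^3, and likewise for blue, so P[monochromatic] = 2·(1/2)^3 = 2^{1 − 3} = 1/4.
By linearity: E[X] = C(17, 3) · 2^{1 − 3} = 680 · 1/4 = 170.
Numerically: E[X] ≈ 170.000000.

E[X] = C(17,3)·2^(1−C(3,2)) = 170 ≈ 170.000000.


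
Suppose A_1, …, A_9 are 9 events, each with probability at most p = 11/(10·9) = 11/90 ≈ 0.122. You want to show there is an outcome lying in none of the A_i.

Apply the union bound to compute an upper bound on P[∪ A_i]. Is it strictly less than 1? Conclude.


Union bound: P[∪_{i=1}^{9} A_i] ≤ Σ_i P[A_i] ≤ 9·p = 9·(11/90) = 11/10.
Numerically: 11/10 ≈ 1.100.
Is 11/10 < 1? NO.
Since the bound 11/10 is ≥ 1, the union bound is uninformative here; it does NOT by itself certify existence.

9·p = 11/10 ≈ 1.100; existence NOT certified by the union bound.


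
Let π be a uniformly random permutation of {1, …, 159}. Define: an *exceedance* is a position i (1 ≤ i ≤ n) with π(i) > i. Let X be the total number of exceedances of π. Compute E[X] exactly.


Write X = Σ_{i=1}^{159} X_i, where X_i = 1_{π(i) > i}.
For each fixed i, π(i) is uniform over {1, …, 159} (marginal of a uniform permutation), so P[π(i) > i] = (n − i)/n. Summing: Σ_{i=1}^{159} (n − i)/n = (0 + 1 + … + 158)/159 = 159(159 − 1)/(2·159) = (159 − 1)/2.
Hence E[X] = Σ_{i=1}^{159} (159 − i)/159 = 79 ≈ 79.000.

E[X] = 79 = 79.000.


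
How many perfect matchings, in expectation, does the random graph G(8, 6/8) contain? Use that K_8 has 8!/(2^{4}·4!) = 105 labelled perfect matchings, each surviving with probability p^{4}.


K_8 has 8!/(2^{4}·4!) = 105 labelled perfect matchings.
For each such perfect matching H, let X_H = 1 if all 4 edges of H are present in G. Then P[X_H = 1] = p^{4} = (3/4)^{4} = 81/256.
By linearity: E[X] = Σ_H E[X_H] = 105 · p^{4} = 105 · 81/256 = 8505/256.
Numerically: E[X] ≈ 33.223.

E[X] = 105 · (3/4)^{4} = 8505/256 ≈ 33.223.


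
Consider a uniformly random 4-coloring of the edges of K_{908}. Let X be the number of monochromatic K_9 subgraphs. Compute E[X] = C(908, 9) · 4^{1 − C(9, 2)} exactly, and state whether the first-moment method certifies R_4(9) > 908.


E[X] = C(908, 9) · 4^{1 − 36} = 1111058428637338083100 · 4^{−35} = 1111058428637338083100/1180591620717411303424.
As a reduced fraction: E[X] = 277764607159334520775/295147905179352825856 ≈ 0.941103.
Is E[X] < 1? YES.
Since E[X] < 1, there exists a 4-coloring of K_{908} with no monochromatic K_9; hence R_4(9) > 908.

E[X] = 277764607159334520775/295147905179352825856 ≈ 0.941103; E[X] < 1, so R_4(9) > 908.


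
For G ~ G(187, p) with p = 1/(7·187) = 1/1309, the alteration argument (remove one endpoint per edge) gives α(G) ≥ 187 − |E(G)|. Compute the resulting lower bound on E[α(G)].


E[|E(G)|] = C(187, 2)·p = 17391 · (1/1309) = 93/7.
E[α(G)] ≥ n − E[|E(G)|] = 187 − 93/7 = 1216/7.
Numerically: ≈ 173.71429.
(This is only a lower bound; the true E[α(G)] may be larger.)

E[α(G)] ≥ 1216/7 ≈ 173.71429.


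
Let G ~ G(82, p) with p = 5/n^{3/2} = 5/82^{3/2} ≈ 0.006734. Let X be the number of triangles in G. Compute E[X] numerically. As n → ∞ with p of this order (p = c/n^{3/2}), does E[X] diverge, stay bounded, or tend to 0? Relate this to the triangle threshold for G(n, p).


Number of potential triangles: C(82, 3) = 88560.
Each occurs with probability p³ ≈ (0.006734)³ ≈ 3.053147e-07.
By linearity: E[X] = C(82, 3)·p³ ≈ 88560 · 3.053147e-07 ≈ 0.0270.
Since α = 3/2 > 1, p = c/n^{3/2} = o(1/n) is below the triangle threshold p ~ 1/n. Asymptotically E[X] ~ (c³/6)·n^{3(1−α)} = (5³/6)·n^{-1.5} → 0, so by Markov's inequality G has no triangles w.h.p.

E[X] ≈ 0.0270; in regime p = Θ(1/n^{3/2}) E[X] tends to 0 (below the triangle threshold p ~ 1/n).


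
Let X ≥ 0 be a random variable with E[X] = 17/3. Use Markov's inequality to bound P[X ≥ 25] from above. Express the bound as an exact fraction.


μ = E[X] = 17/3, a = 25.
Markov: P[X ≥ 25] ≤ μ/a = (17/3)/25 = 17/75.
Numerically: ≈ 0.22667.
(Since a = 25 > μ = 5.66667, the bound 17/75 is < 1 and informative.)

P[X ≥ 25] ≤ 17/75 ≈ 0.22667.


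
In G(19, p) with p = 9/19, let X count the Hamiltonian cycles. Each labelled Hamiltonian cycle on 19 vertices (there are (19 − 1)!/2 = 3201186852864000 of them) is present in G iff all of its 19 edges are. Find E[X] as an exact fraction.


K_19 has (19 − 1)!/2 = 3201186852864000 labelled Hamiltonian cycles.
For each such Hamiltonian cycle H, let X_H = 1 if all 19 edges of H are present in G. Then P[X_H = 1] = p^{19} = (9/19)^{19} = 1350851717672992089/1978419655660313589123979.
By linearity: E[X] = Σ_H E[X_H] = 3201186852864000 · p^{19} = 3201186852864000 · 1350851717672992089/1978419655660313589123979 = 4324328758783534194876278992896000/1978419655660313589123979.
Numerically: E[X] ≈ 2.1857e+09.

E[X] = 3201186852864000 · (9/19)^{19} = 4324328758783534194876278992896000/1978419655660313589123979 ≈ 2.1857e+09.


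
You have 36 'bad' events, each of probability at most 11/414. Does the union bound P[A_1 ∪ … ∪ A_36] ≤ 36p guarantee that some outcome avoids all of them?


Union bound: P[∪_{i=1}^{36} A_i] ≤ Σ_i P[A_i] ≤ 36·p = 36·(11/414) = 22/23.
Numerically: 22/23 ≈ 0.956522.
Is 22/23 < 1? YES.
Since P[∪ A_i] ≤ 22/23 < 1, the complement has P[∩ A_i^c] ≥ 1 − 22/23 = 1/23 > 0, so some outcome avoids every A_i.

36·p = 22/23 ≈ 0.956522; existence CERTIFIED by the union bound.


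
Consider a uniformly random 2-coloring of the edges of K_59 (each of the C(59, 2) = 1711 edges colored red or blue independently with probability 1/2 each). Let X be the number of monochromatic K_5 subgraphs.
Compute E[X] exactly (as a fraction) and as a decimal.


Let X = Σ_S X_S over the C(59, 5) = 5006386 subsets S of size 5, where X_S = 1 if the K_5 on S is monochromatic.
For a fixed S, the K_5 on S has C(5, 2) = 10 edges. P[all 10 edges red] = (1/2)^10, and likewise for blue, so P[monochromatic] = 2·(1/2)^10 = 2^{1 − 10} = 1/512.
Summing: E[X] = C(59, 5) · 2^{1 − 10} = 5006386 · 1/512 = 2503193/256.
Numerically: E[X] ≈ 9778.09766.

E[X] = C(59,5)·2^(1−C(5,2)) = 2503193/256 ≈ 9778.09766.


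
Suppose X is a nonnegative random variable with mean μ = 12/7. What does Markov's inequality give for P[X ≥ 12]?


μ = E[X] = 12/7, a = 12.
Markov: P[X ≥ 12] ≤ μ/a = (12/7)/12 = 1/7.
Numerically: ≈ 0.143.
(Since a = 12 > μ = 1.714, the bound 1/7 is < 1 and informative.)

P[X ≥ 12] ≤ 1/7 ≈ 0.143.


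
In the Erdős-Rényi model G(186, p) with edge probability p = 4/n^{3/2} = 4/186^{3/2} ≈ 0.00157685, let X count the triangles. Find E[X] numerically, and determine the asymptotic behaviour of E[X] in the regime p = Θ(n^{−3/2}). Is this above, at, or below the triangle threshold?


Number of potential triangles: C(186, 3) = 1055240.
Each occurs with probability p³ ≈ (0.00157685)³ ≈ 3.92077324e-09.
By linearity: E[X] = C(186, 3)·p³ ≈ 1055240 · 3.92077324e-09 ≈ 0.004137.
Since α = 3/2 > 1, p = c/n^{3/2} = o(1/n) is below the triangle threshold p ~ 1/n. Asymptotically E[X] ~ (c³/6)·n^{3(1−α)} = (4³/6)·n^{-1.5} → 0, so by Markov's inequality G has no triangles w.h.p.

E[X] ≈ 0.004137; in regime p = Θ(1/n^{3/2}) E[X] tends to 0 (below the triangle threshold p ~ 1/n).


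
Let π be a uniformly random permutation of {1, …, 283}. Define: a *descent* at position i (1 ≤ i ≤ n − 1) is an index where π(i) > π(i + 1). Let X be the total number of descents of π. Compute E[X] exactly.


Write X = Σ X_I over i = 1, …, 282, with X_I the indicator of one descent.
There are 282 indicators.
For each fixed i, the pair (π(i), π(i+1)) is a uniformly random ordered pair of distinct values from {1, …, 283}; by symmetry P[π(i) > π(i+1)] = 1/2.
By linearity: E[X] = 282 · (1/2) = (283 − 1) · (1/2) = 141 ≈ 141.000.

E[X] = 141 = 141.000.


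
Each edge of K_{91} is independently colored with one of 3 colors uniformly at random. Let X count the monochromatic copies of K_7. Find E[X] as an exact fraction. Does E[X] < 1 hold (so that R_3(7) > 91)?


E[X] = C(91, 7) · 3^{1 − 21} = 8093990190 · 3^{−20} = 8093990190/3486784401.
As a reduced fraction: E[X] = 2697996730/1162261467 ≈ 2.32133.
Is E[X] < 1? NO.
Since E[X] ≥ 1, the first-moment bound is inconclusive at n = 91; it does NOT by itself certify R_3(7) > 91.

E[X] = 2697996730/1162261467 ≈ 2.32133; E[X] ≥ 1; first-moment method inconclusive here.


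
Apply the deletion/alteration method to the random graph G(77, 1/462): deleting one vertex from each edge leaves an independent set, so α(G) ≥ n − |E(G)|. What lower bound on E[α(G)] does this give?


E[|E(G)|] = C(77, 2)·p = 2926 · (1/462) = 19/3.
E[α(G)] ≥ n − E[|E(G)|] = 77 − 19/3 = 212/3.
Numerically: ≈ 70.66667.
(This is only a lower bound; the true E[α(G)] may be larger.)

E[α(G)] ≥ 212/3 ≈ 70.66667.


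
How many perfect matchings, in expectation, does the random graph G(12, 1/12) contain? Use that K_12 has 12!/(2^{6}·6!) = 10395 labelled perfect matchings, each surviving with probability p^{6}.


K_12 has 12!/(2^{6}·6!) = 10395 labelled perfect matchings.
For each such perfect matching H, let X_H = 1 if all 6 edges of H are present in G. Then P[X_H = 1] = p^{6} = (1/12)^{6} = 1/2985984.
By linearity of expectation: E[X] = Σ_H E[X_H] = 10395 · p^{6} = 10395 · 1/2985984 = 385/110592.
Numerically: E[X] ≈ 0.0034813.

E[X] = 10395 · (1/12)^{6} = 385/110592 ≈ 0.0034813.


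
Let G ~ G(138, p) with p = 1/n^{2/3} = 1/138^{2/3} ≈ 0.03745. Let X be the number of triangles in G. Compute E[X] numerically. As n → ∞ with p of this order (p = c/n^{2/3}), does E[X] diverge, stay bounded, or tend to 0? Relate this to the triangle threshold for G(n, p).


Number of potential triangles: C(138, 3) = 428536.
Each occurs with probability p³ ≈ (0.03745)³ ≈ 5.250998e-05.
By linearity: E[X] = C(138, 3)·p³ ≈ 428536 · 5.250998e-05 ≈ 22.5024.
Since α = 2/3 < 1, p = c/n^{2/3} ≫ 1/n is above the triangle threshold p ~ 1/n. Asymptotically E[X] ~ (c³/6)·n^{3(1−α)} = (1³/6)·n^{1} → ∞; triangles are abundant w.h.p.

E[X] ≈ 22.5024; in regime p = Θ(1/n^{2/3}) E[X] diverges (above the triangle threshold p ~ 1/n).


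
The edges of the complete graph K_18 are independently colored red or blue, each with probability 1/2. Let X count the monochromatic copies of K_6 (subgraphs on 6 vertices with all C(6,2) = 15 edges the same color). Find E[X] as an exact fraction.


Let X = Σ_S X_S over the C(18, 6) = 18564 subsets S of size 6, where X_S = 1 if the K_6 on S is monochromatic.
For a fixed S, the K_6 on S has C(6, 2) = 15 edges. P[all 15 edges red] = (1/2)^15, and likewise for blue, so P[monochromatic] = 2·(1/2)^15 = 2^{1 − 15} = 1/16384.
By linearity of expectation: E[X] = C(18, 6) · 2^{1 − 15} = 18564 · 1/16384 = 4641/4096.
Numerically: E[X] ≈ 1.1331.

E[X] = C(18,6)·2^(1−C(6,2)) = 4641/4096 ≈ 1.1331.


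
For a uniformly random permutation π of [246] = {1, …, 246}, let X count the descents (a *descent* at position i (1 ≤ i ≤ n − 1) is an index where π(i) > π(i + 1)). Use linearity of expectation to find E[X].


Write X = Σ X_I over i = 1, …, 245, with X_I the indicator of one descent.
There are 245 indicators.
For each fixed i, the pair (π(i), π(i+1)) is a uniformly random ordered pair of distinct values from {1, …, 246}; by symmetry P[π(i) > π(i+1)] = 1/2.
By linearity: E[X] = 245 · (1/2) = (246 − 1) · (1/2) = 245/2 ≈ 122.500000.

E[X] = 245/2 = 122.500000.


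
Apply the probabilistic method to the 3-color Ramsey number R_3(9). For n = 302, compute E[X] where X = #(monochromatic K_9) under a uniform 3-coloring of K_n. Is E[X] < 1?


E[X] = C(302, 9) · 3^{1 − 36} = 51054804739588650 · 3^{−35} = 51054804739588650/50031545098999707.
As a reduced fraction: E[X] = 17018268246529550/16677181699666569 ≈ 1.020.
Is E[X] < 1? NO.
Since E[X] ≥ 1, the first-moment bound is inconclusive at n = 302; it does NOT by itself certify R_3(9) > 302.

E[X] = 17018268246529550/16677181699666569 ≈ 1.020; E[X] ≥ 1; first-moment method inconclusive here.


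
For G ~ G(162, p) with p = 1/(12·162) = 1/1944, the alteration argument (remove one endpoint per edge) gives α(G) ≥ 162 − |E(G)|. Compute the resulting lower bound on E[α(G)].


E[|E(G)|] = C(162, 2)·p = 13041 · (1/1944) = 161/24.
E[α(G)] ≥ n − E[|E(G)|] = 162 − 161/24 = 3727/24.
Numerically: ≈ 155.292.
(This is only a lower bound; the true E[α(G)] may be larger.)

E[α(G)] ≥ 3727/24 ≈ 155.292.


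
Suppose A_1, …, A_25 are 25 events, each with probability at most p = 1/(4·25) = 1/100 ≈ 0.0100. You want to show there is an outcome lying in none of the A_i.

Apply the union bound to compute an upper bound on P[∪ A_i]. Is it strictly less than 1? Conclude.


Union bound: P[∪_{i=1}^{25} A_i] ≤ Σ_i P[A_i] ≤ 25·p = 25·(1/100) = 1/4.
Numerically: 1/4 ≈ 0.2500.
Is 1/4 < 1? YES.
Since P[∪ A_i] ≤ 1/4 < 1, the complement has P[∩ A_i^c] ≥ 1 − 1/4 = 3/4 > 0, so some outcome avoids every A_i.

25·p = 1/4 ≈ 0.2500; existence CERTIFIED by the union bound.


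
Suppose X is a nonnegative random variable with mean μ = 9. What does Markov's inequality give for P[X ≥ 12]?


μ = E[X] = 9, a = 12.
Markov: P[X ≥ 12] ≤ μ/a = (9)/12 = 3/4.
Numerically: ≈ 0.750.
(Since a = 12 > μ = 9.000, the bound 3/4 is < 1 and informative.)

P[X ≥ 12] ≤ 3/4 ≈ 0.750.


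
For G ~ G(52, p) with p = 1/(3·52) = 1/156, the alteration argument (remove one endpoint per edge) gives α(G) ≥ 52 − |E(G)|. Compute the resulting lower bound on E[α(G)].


E[|E(G)|] = C(52, 2)·p = 1326 · (1/156) = 17/2.
E[α(G)] ≥ n − E[|E(G)|] = 52 − 17/2 = 87/2.
Numerically: ≈ 43.500.
(This is only a lower bound; the true E[α(G)] may be larger.)

E[α(G)] ≥ 87/2 ≈ 43.500.


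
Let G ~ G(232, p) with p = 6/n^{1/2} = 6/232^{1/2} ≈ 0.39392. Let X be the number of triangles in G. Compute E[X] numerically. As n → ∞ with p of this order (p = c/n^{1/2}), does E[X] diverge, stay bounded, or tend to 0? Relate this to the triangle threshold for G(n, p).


Number of potential triangles: C(232, 3) = 2054360.
Each occurs with probability p³ ≈ (0.39392)³ ≈ 6.1125408e-02.
By linearity: E[X] = C(232, 3)·p³ ≈ 2054360 · 6.1125408e-02 ≈ 125573.59400.
Since α = 1/2 < 1, p = c/n^{1/2} ≫ 1/n is above the triangle threshold p ~ 1/n. Asymptotically E[X] ~ (c³/6)·n^{3(1−α)} = (6³/6)·n^{1.5} → ∞; triangles are abundant w.h.p.

E[X] ≈ 125573.59400; in regime p = Θ(1/n^{1/2}) E[X] diverges (above the triangle threshold p ~ 1/n).
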